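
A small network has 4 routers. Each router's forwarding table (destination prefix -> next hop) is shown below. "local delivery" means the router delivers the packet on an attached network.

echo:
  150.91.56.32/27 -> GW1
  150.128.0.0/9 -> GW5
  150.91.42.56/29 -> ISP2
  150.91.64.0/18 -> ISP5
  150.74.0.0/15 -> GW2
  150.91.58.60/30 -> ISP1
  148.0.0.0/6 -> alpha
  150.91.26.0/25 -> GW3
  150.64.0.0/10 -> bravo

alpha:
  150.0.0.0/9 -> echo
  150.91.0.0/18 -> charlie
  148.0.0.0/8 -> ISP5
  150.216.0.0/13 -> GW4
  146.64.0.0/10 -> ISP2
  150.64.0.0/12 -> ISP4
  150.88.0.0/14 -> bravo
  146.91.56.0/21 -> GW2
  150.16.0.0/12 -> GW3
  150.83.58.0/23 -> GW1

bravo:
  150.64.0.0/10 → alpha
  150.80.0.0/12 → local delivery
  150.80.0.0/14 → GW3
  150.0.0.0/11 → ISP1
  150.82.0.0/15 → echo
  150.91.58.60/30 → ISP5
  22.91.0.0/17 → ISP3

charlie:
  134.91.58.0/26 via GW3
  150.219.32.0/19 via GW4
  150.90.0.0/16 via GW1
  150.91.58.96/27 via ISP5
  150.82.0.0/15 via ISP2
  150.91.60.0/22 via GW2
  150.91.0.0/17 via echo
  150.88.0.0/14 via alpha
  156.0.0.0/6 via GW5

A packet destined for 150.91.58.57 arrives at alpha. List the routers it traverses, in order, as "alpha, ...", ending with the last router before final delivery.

At alpha: longest match for 150.91.58.57 is 150.91.0.0/18 -> charlie
At charlie: longest match for 150.91.58.57 is 150.91.0.0/17 -> echo
At echo: longest match for 150.91.58.57 is 150.64.0.0/10 -> bravo
At bravo: longest match for 150.91.58.57 is 150.80.0.0/12 -> local delivery

alpha, charlie, echo, bravo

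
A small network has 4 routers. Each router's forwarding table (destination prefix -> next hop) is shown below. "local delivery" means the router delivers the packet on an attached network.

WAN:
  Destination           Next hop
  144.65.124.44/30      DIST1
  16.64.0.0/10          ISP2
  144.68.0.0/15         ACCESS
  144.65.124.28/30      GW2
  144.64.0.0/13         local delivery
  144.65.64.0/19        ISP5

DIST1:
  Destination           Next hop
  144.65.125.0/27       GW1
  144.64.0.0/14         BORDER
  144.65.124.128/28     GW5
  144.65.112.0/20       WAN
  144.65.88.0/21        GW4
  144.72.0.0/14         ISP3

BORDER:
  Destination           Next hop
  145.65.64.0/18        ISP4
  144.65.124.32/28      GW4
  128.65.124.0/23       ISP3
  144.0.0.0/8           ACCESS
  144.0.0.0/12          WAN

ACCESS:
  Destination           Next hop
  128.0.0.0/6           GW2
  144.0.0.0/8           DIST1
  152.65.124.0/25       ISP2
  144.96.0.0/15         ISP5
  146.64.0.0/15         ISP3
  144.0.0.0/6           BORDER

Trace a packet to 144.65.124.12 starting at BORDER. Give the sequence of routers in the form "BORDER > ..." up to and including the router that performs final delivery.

BORDER > ACCESS > DIST1 > WAN

At BORDER: longest match for 144.65.124.12 is 144.0.0.0/8 -> ACCESS
At ACCESS: longest match for 144.65.124.12 is 144.0.0.0/8 -> DIST1
At DIST1: longest match for 144.65.124.12 is 144.65.112.0/20 -> WAN
At WAN: longest match for 144.65.124.12 is 144.64.0.0/13 -> local delivery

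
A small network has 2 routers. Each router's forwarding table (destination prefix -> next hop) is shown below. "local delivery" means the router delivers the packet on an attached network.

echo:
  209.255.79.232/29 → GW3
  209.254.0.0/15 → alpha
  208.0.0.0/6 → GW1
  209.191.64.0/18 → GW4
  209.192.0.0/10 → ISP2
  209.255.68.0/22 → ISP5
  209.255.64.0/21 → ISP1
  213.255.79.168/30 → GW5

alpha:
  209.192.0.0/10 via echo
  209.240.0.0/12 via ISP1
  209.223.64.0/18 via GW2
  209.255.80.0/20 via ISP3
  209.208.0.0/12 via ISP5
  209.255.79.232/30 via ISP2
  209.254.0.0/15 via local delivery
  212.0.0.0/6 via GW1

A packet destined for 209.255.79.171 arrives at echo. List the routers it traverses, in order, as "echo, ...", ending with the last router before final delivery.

At echo: longest match for 209.255.79.171 is 209.254.0.0/15 -> alpha
At alpha: longest match for 209.255.79.171 is 209.254.0.0/15 -> local delivery

echo, alpha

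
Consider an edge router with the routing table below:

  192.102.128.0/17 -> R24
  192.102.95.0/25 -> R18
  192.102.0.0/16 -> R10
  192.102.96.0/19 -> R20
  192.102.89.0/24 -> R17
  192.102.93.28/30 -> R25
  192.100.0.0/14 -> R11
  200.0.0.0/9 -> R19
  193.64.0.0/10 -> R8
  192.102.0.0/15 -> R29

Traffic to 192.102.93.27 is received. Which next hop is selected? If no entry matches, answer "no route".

R10

Routes whose prefix contains 192.102.93.27:
  192.100.0.0/14 (192.100.0.0 - 192.103.255.255) -> R11
  192.102.0.0/15 (192.102.0.0 - 192.103.255.255) -> R29
  192.102.0.0/16 (192.102.0.0 - 192.102.255.255) -> R10
More-specific entries that do NOT match:
  192.102.93.28/30 (192.102.93.28 - 192.102.93.31) does not contain 192.102.93.27
  192.102.95.0/25 (192.102.95.0 - 192.102.95.127) does not contain 192.102.93.27
  192.102.89.0/24 (192.102.89.0 - 192.102.89.255) does not contain 192.102.93.27
  192.102.96.0/19 (192.102.96.0 - 192.102.127.255) does not contain 192.102.93.27
  192.102.128.0/17 (192.102.128.0 - 192.102.255.255) does not contain 192.102.93.27
Longest matching prefix is /16 -> next hop R10.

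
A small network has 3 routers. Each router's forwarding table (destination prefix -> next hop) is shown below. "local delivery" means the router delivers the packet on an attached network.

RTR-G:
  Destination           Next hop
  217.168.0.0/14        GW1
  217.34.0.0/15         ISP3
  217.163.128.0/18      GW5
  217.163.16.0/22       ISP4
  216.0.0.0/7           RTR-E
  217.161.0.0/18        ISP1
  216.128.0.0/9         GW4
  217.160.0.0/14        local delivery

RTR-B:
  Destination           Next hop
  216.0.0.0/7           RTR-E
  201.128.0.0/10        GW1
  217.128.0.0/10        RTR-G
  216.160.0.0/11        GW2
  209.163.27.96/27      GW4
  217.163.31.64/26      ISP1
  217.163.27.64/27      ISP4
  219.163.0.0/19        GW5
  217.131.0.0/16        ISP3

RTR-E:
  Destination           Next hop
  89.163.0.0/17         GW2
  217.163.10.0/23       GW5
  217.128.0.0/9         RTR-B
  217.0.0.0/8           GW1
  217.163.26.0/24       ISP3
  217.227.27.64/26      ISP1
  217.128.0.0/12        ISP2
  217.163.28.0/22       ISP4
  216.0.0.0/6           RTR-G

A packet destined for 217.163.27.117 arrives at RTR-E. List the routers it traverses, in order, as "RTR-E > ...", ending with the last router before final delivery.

At RTR-E: longest match for 217.163.27.117 is 217.128.0.0/9 -> RTR-B
At RTR-B: longest match for 217.163.27.117 is 217.128.0.0/10 -> RTR-G
At RTR-G: longest match for 217.163.27.117 is 217.160.0.0/14 -> local delivery

RTR-E > RTR-B > RTR-G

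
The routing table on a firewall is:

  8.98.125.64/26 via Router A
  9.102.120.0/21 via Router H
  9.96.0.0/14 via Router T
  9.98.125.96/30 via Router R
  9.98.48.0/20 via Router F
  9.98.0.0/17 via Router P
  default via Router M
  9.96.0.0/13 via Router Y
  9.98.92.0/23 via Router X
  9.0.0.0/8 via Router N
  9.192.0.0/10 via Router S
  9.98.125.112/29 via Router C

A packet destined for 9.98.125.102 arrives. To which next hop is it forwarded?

Router P

Routes whose prefix contains 9.98.125.102:
  0.0.0.0/0 (default, matches everything) -> Router M
  9.0.0.0/8 (9.0.0.0 - 9.255.255.255) -> Router N
  9.96.0.0/13 (9.96.0.0 - 9.103.255.255) -> Router Y
  9.96.0.0/14 (9.96.0.0 - 9.99.255.255) -> Router T
  9.98.0.0/17 (9.98.0.0 - 9.98.127.255) -> Router P
More-specific entries that do NOT match:
  9.98.125.96/30 (9.98.125.96 - 9.98.125.99) does not contain 9.98.125.102
  9.98.125.112/29 (9.98.125.112 - 9.98.125.119) does not contain 9.98.125.102
  8.98.125.64/26 (8.98.125.64 - 8.98.125.127) does not contain 9.98.125.102
  9.98.92.0/23 (9.98.92.0 - 9.98.93.255) does not contain 9.98.125.102
  9.102.120.0/21 (9.102.120.0 - 9.102.127.255) does not contain 9.98.125.102
  9.98.48.0/20 (9.98.48.0 - 9.98.63.255) does not contain 9.98.125.102
Longest matching prefix is /17 -> next hop Router P.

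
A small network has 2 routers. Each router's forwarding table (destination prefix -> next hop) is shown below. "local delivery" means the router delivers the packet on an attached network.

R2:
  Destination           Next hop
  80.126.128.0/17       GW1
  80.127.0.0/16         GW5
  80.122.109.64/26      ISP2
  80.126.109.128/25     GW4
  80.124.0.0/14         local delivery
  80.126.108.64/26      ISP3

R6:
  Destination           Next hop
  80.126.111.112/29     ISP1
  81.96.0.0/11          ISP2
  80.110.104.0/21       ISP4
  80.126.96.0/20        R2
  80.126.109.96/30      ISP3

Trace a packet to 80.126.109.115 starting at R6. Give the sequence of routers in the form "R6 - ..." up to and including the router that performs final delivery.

R6 - R2

At R6: longest match for 80.126.109.115 is 80.126.96.0/20 -> R2
At R2: longest match for 80.126.109.115 is 80.124.0.0/14 -> local delivery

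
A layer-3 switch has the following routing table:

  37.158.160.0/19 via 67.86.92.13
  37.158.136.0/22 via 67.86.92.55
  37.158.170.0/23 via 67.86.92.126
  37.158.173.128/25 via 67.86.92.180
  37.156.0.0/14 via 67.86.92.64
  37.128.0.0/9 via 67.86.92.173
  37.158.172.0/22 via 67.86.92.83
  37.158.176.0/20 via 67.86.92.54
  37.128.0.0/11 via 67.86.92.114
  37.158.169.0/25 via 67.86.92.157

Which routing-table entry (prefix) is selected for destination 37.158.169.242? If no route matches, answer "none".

37.158.160.0/19

Entries matching 37.158.169.242:
  37.128.0.0/9 (37.128.0.0 - 37.255.255.255)
  37.128.0.0/11 (37.128.0.0 - 37.159.255.255)
  37.156.0.0/14 (37.156.0.0 - 37.159.255.255)
  37.158.160.0/19 (37.158.160.0 - 37.158.191.255)
Most specific is 37.158.160.0/19.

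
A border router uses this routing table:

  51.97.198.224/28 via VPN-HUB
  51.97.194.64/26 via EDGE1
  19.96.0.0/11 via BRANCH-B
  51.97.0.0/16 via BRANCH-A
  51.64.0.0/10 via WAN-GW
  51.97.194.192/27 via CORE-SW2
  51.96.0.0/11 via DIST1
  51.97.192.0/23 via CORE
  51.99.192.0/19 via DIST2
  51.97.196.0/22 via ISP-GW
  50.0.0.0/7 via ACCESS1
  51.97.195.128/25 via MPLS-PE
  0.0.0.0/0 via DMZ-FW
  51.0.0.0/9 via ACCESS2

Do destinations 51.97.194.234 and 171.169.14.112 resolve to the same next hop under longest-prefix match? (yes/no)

51.97.194.234: longest match 51.97.0.0/16 -> BRANCH-A
171.169.14.112: longest match 0.0.0.0/0 -> DMZ-FW

no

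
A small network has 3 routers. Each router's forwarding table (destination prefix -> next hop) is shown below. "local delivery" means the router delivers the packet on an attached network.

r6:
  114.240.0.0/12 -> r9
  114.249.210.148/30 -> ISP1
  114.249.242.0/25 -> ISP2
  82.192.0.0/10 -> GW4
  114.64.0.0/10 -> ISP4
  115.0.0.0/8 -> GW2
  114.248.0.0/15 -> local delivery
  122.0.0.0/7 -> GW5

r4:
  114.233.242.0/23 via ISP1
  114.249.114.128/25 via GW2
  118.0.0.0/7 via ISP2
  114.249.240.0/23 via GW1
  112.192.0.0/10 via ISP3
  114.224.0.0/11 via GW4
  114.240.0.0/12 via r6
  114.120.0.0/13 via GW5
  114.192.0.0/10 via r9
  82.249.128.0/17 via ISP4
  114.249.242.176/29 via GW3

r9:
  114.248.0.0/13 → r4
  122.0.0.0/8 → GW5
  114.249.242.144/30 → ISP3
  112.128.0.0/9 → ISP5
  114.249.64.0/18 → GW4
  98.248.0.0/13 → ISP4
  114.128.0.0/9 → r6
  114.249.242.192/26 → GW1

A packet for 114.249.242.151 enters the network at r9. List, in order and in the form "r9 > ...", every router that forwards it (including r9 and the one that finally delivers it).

r9 > r4 > r6

At r9: longest match for 114.249.242.151 is 114.248.0.0/13 -> r4
At r4: longest match for 114.249.242.151 is 114.240.0.0/12 -> r6
At r6: longest match for 114.249.242.151 is 114.248.0.0/15 -> local delivery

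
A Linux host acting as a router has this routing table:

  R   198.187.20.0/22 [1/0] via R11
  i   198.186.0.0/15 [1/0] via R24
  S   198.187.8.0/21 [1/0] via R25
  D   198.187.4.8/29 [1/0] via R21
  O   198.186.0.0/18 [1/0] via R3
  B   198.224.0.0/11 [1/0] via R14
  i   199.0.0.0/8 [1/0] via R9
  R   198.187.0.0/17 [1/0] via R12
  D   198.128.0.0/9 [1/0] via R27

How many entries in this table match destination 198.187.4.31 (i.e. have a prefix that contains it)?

3

Prefixes containing 198.187.4.31:
  198.128.0.0/9 (198.128.0.0 - 198.255.255.255)
  198.186.0.0/15 (198.186.0.0 - 198.187.255.255)
  198.187.0.0/17 (198.187.0.0 - 198.187.127.255)
Total matching entries: 3.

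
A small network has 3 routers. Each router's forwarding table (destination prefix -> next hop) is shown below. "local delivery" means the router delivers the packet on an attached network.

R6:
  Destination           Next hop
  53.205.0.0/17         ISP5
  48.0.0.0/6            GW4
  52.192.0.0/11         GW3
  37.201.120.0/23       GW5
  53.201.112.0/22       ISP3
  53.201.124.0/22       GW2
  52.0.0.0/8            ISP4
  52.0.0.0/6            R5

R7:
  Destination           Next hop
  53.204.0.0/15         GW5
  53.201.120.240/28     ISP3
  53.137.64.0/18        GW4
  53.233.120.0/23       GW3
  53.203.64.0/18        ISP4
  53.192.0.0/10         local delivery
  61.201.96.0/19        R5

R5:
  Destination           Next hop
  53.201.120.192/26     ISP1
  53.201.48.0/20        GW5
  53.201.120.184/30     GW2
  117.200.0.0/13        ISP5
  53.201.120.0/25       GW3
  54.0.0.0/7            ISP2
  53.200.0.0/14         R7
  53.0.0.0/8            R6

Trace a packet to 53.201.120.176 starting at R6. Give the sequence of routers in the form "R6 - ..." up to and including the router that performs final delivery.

R6 - R5 - R7

At R6: longest match for 53.201.120.176 is 52.0.0.0/6 -> R5
At R5: longest match for 53.201.120.176 is 53.200.0.0/14 -> R7
At R7: longest match for 53.201.120.176 is 53.192.0.0/10 -> local delivery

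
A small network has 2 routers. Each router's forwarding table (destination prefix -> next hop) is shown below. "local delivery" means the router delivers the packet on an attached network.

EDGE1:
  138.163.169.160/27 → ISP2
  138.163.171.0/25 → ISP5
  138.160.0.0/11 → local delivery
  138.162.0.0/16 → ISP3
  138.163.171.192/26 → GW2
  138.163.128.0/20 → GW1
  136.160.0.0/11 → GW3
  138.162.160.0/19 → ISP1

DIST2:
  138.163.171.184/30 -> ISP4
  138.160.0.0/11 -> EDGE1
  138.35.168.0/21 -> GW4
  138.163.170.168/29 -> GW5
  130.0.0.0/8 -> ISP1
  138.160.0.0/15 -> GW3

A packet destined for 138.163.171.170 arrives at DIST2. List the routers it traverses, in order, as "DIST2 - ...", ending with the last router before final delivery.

DIST2 - EDGE1

At DIST2: longest match for 138.163.171.170 is 138.160.0.0/11 -> EDGE1
At EDGE1: longest match for 138.163.171.170 is 138.160.0.0/11 -> local delivery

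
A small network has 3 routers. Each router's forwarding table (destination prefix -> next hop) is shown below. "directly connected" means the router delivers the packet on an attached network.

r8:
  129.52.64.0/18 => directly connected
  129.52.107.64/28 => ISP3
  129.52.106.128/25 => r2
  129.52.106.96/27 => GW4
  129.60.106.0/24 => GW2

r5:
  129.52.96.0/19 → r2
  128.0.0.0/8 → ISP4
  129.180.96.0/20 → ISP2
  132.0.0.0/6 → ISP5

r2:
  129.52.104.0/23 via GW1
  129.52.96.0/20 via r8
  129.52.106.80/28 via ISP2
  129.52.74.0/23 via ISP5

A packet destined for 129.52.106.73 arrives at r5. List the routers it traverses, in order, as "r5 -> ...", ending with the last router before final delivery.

At r5: longest match for 129.52.106.73 is 129.52.96.0/19 -> r2
At r2: longest match for 129.52.106.73 is 129.52.96.0/20 -> r8
At r8: longest match for 129.52.106.73 is 129.52.64.0/18 -> directly connected

r5 -> r2 -> r8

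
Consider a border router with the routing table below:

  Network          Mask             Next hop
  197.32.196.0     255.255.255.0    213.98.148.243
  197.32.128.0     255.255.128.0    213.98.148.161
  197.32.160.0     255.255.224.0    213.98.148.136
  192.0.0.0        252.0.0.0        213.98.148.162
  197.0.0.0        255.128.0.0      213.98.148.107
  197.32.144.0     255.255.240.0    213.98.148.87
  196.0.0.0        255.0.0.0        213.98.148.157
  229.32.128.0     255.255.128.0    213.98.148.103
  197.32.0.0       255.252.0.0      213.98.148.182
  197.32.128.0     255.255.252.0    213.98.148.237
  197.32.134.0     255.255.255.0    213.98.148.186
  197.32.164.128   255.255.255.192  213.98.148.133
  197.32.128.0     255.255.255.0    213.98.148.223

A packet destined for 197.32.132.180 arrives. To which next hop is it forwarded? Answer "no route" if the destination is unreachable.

213.98.148.161

Routes whose prefix contains 197.32.132.180:
  197.0.0.0/9 (197.0.0.0 - 197.127.255.255) -> 213.98.148.107
  197.32.0.0/14 (197.32.0.0 - 197.35.255.255) -> 213.98.148.182
  197.32.128.0/17 (197.32.128.0 - 197.32.255.255) -> 213.98.148.161
More-specific entries that do NOT match:
  197.32.164.128/26 (197.32.164.128 - 197.32.164.191) does not contain 197.32.132.180
  197.32.196.0/24 (197.32.196.0 - 197.32.196.255) does not contain 197.32.132.180
  197.32.134.0/24 (197.32.134.0 - 197.32.134.255) does not contain 197.32.132.180
  197.32.128.0/24 (197.32.128.0 - 197.32.128.255) does not contain 197.32.132.180
  197.32.128.0/22 (197.32.128.0 - 197.32.131.255) does not contain 197.32.132.180
  197.32.144.0/20 (197.32.144.0 - 197.32.159.255) does not contain 197.32.132.180
  197.32.160.0/19 (197.32.160.0 - 197.32.191.255) does not contain 197.32.132.180
Longest matching prefix is /17 -> next hop 213.98.148.161.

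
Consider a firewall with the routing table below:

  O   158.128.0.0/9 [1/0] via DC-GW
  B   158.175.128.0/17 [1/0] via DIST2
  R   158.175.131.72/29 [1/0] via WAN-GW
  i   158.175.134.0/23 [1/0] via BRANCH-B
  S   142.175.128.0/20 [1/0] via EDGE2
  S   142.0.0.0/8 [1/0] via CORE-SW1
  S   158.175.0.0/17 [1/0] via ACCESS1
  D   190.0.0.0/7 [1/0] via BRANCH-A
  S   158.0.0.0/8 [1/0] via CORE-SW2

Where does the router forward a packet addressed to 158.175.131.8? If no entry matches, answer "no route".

DIST2

Routes whose prefix contains 158.175.131.8:
  158.0.0.0/8 (158.0.0.0 - 158.255.255.255) -> CORE-SW2
  158.128.0.0/9 (158.128.0.0 - 158.255.255.255) -> DC-GW
  158.175.128.0/17 (158.175.128.0 - 158.175.255.255) -> DIST2
More-specific entries that do NOT match:
  158.175.131.72/29 (158.175.131.72 - 158.175.131.79) does not contain 158.175.131.8
  158.175.134.0/23 (158.175.134.0 - 158.175.135.255) does not contain 158.175.131.8
  142.175.128.0/20 (142.175.128.0 - 142.175.143.255) does not contain 158.175.131.8
Longest matching prefix is /17 -> next hop DIST2.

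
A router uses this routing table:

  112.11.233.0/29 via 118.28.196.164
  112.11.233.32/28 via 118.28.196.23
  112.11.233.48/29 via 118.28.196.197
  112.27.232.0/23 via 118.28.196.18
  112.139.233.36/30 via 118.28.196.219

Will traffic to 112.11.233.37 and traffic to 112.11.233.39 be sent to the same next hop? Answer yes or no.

112.11.233.37: longest match 112.11.233.32/28 -> 118.28.196.23
112.11.233.39: longest match 112.11.233.32/28 -> 118.28.196.23

yes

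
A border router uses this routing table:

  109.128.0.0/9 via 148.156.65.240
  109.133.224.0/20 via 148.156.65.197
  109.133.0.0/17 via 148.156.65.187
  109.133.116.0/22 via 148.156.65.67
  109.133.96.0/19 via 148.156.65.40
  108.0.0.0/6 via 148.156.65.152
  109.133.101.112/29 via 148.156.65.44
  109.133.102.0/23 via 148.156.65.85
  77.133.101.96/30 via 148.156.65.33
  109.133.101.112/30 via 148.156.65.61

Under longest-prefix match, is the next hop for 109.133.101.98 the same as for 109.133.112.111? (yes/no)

109.133.101.98: longest match 109.133.96.0/19 -> 148.156.65.40
109.133.112.111: longest match 109.133.96.0/19 -> 148.156.65.40

yes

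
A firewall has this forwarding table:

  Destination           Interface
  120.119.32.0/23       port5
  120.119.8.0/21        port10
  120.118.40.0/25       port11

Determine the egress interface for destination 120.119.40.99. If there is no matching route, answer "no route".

No entry's prefix contains 120.119.40.99; there is no default route.

no route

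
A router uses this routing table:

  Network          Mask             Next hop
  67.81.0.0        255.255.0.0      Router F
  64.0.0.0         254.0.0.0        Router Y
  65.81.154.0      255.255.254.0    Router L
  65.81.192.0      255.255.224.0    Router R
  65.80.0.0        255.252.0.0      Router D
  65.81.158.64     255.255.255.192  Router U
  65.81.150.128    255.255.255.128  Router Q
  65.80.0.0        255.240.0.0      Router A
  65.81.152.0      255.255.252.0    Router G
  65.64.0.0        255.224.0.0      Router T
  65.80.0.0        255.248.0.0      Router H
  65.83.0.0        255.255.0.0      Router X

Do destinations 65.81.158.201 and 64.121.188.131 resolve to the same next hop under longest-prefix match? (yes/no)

65.81.158.201: longest match 65.80.0.0/14 -> Router D
64.121.188.131: longest match 64.0.0.0/7 -> Router Y

no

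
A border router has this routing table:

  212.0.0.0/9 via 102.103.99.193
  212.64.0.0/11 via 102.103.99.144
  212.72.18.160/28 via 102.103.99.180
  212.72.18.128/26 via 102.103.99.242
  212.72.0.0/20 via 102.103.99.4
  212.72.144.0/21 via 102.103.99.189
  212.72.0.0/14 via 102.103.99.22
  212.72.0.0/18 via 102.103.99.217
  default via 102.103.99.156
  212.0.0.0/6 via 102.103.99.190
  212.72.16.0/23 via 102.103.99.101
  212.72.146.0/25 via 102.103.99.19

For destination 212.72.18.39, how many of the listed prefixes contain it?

Prefixes containing 212.72.18.39:
  0.0.0.0/0 (default, matches everything)
  212.0.0.0/6 (212.0.0.0 - 215.255.255.255)
  212.0.0.0/9 (212.0.0.0 - 212.127.255.255)
  212.64.0.0/11 (212.64.0.0 - 212.95.255.255)
  212.72.0.0/14 (212.72.0.0 - 212.75.255.255)
  212.72.0.0/18 (212.72.0.0 - 212.72.63.255)
Total matching entries: 6.

6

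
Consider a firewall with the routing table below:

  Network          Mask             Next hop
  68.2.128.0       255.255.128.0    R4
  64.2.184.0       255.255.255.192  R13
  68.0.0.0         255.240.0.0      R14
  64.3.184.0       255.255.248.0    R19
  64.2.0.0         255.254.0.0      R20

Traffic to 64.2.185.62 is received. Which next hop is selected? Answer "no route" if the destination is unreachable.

R20

Routes whose prefix contains 64.2.185.62:
  64.2.0.0/15 (64.2.0.0 - 64.3.255.255) -> R20
More-specific entries that do NOT match:
  64.2.184.0/26 (64.2.184.0 - 64.2.184.63) does not contain 64.2.185.62
  64.3.184.0/21 (64.3.184.0 - 64.3.191.255) does not contain 64.2.185.62
  68.2.128.0/17 (68.2.128.0 - 68.2.255.255) does not contain 64.2.185.62
Longest matching prefix is /15 -> next hop R20.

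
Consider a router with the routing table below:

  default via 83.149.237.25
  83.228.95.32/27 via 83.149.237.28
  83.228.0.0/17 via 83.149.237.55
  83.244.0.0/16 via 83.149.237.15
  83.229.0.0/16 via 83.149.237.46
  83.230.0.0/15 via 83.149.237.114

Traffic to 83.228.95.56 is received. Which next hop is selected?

Routes whose prefix contains 83.228.95.56:
  0.0.0.0/0 (default, matches everything) -> 83.149.237.25
  83.228.0.0/17 (83.228.0.0 - 83.228.127.255) -> 83.149.237.55
  83.228.95.32/27 (83.228.95.32 - 83.228.95.63) -> 83.149.237.28
Longest matching prefix is /27 -> next hop 83.149.237.28.

83.149.237.28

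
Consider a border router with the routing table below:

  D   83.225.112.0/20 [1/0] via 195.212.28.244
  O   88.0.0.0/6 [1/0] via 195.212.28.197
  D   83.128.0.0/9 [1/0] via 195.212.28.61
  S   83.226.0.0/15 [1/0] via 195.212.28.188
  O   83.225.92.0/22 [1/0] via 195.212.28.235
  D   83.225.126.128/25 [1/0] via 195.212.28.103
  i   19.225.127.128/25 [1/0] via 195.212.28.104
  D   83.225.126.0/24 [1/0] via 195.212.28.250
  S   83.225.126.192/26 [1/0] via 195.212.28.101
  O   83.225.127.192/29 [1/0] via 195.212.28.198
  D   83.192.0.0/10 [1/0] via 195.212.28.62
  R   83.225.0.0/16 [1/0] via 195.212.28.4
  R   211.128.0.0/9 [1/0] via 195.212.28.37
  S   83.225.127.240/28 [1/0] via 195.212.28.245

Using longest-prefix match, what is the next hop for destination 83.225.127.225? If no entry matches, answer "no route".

Routes whose prefix contains 83.225.127.225:
  83.128.0.0/9 (83.128.0.0 - 83.255.255.255) -> 195.212.28.61
  83.192.0.0/10 (83.192.0.0 - 83.255.255.255) -> 195.212.28.62
  83.225.0.0/16 (83.225.0.0 - 83.225.255.255) -> 195.212.28.4
  83.225.112.0/20 (83.225.112.0 - 83.225.127.255) -> 195.212.28.244
More-specific entries that do NOT match:
  83.225.127.192/29 (83.225.127.192 - 83.225.127.199) does not contain 83.225.127.225
  83.225.127.240/28 (83.225.127.240 - 83.225.127.255) does not contain 83.225.127.225
  83.225.126.192/26 (83.225.126.192 - 83.225.126.255) does not contain 83.225.127.225
  83.225.126.128/25 (83.225.126.128 - 83.225.126.255) does not contain 83.225.127.225
  19.225.127.128/25 (19.225.127.128 - 19.225.127.255) does not contain 83.225.127.225
  83.225.126.0/24 (83.225.126.0 - 83.225.126.255) does not contain 83.225.127.225
  83.225.92.0/22 (83.225.92.0 - 83.225.95.255) does not contain 83.225.127.225
Longest matching prefix is /20 -> next hop 195.212.28.244.

195.212.28.244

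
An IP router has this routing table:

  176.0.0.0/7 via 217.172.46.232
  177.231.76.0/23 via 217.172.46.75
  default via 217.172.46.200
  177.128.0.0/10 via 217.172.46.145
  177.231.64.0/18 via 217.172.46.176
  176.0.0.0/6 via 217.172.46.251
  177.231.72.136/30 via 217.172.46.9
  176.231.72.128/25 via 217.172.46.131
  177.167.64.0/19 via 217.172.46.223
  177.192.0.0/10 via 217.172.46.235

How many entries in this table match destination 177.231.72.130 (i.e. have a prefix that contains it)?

5

Prefixes containing 177.231.72.130:
  0.0.0.0/0 (default, matches everything)
  176.0.0.0/6 (176.0.0.0 - 179.255.255.255)
  176.0.0.0/7 (176.0.0.0 - 177.255.255.255)
  177.192.0.0/10 (177.192.0.0 - 177.255.255.255)
  177.231.64.0/18 (177.231.64.0 - 177.231.127.255)
Total matching entries: 5.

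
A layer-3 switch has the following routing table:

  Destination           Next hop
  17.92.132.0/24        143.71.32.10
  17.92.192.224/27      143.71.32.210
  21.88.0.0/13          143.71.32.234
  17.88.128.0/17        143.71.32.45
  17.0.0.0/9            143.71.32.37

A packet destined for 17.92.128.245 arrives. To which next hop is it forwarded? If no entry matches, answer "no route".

Routes whose prefix contains 17.92.128.245:
  17.0.0.0/9 (17.0.0.0 - 17.127.255.255) -> 143.71.32.37
More-specific entries that do NOT match:
  17.92.192.224/27 (17.92.192.224 - 17.92.192.255) does not contain 17.92.128.245
  17.92.132.0/24 (17.92.132.0 - 17.92.132.255) does not contain 17.92.128.245
  17.88.128.0/17 (17.88.128.0 - 17.88.255.255) does not contain 17.92.128.245
  21.88.0.0/13 (21.88.0.0 - 21.95.255.255) does not contain 17.92.128.245
Longest matching prefix is /9 -> next hop 143.71.32.37.

143.71.32.37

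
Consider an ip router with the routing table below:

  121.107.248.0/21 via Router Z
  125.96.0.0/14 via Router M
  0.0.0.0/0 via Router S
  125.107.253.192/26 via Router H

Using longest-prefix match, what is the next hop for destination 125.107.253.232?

Routes whose prefix contains 125.107.253.232:
  0.0.0.0/0 (default, matches everything) -> Router S
  125.107.253.192/26 (125.107.253.192 - 125.107.253.255) -> Router H
Longest matching prefix is /26 -> next hop Router H.

Router H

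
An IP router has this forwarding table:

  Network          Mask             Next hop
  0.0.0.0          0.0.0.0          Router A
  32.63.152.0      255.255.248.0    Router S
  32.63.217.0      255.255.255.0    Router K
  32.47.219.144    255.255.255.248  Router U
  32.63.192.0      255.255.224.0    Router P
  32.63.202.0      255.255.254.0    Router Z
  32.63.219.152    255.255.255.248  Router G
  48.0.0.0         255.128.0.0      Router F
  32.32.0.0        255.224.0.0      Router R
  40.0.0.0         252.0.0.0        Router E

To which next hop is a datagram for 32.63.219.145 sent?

Routes whose prefix contains 32.63.219.145:
  0.0.0.0/0 (default, matches everything) -> Router A
  32.32.0.0/11 (32.32.0.0 - 32.63.255.255) -> Router R
  32.63.192.0/19 (32.63.192.0 - 32.63.223.255) -> Router P
More-specific entries that do NOT match:
  32.47.219.144/29 (32.47.219.144 - 32.47.219.151) does not contain 32.63.219.145
  32.63.219.152/29 (32.63.219.152 - 32.63.219.159) does not contain 32.63.219.145
  32.63.217.0/24 (32.63.217.0 - 32.63.217.255) does not contain 32.63.219.145
  32.63.202.0/23 (32.63.202.0 - 32.63.203.255) does not contain 32.63.219.145
  32.63.152.0/21 (32.63.152.0 - 32.63.159.255) does not contain 32.63.219.145
Longest matching prefix is /19 -> next hop Router P.

Router P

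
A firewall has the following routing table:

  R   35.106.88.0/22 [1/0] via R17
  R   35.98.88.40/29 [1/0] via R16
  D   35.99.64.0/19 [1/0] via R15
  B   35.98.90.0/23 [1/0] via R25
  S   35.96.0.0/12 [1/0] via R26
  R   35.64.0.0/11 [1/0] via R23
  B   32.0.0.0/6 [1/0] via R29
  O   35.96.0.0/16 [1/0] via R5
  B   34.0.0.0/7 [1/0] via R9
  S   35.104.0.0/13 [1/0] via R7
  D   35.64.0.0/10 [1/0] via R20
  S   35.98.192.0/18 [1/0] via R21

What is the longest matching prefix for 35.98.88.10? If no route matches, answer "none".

35.96.0.0/12

Entries matching 35.98.88.10:
  32.0.0.0/6 (32.0.0.0 - 35.255.255.255)
  34.0.0.0/7 (34.0.0.0 - 35.255.255.255)
  35.64.0.0/10 (35.64.0.0 - 35.127.255.255)
  35.96.0.0/12 (35.96.0.0 - 35.111.255.255)
Most specific is 35.96.0.0/12.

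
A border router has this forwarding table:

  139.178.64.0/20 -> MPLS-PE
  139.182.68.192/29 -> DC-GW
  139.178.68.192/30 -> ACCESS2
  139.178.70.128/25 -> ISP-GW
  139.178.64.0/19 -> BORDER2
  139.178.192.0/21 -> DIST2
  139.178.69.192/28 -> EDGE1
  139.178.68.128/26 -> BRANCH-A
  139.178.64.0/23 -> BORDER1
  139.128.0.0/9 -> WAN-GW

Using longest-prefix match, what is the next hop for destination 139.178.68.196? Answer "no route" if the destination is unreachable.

Routes whose prefix contains 139.178.68.196:
  139.128.0.0/9 (139.128.0.0 - 139.255.255.255) -> WAN-GW
  139.178.64.0/19 (139.178.64.0 - 139.178.95.255) -> BORDER2
  139.178.64.0/20 (139.178.64.0 - 139.178.79.255) -> MPLS-PE
More-specific entries that do NOT match:
  139.178.68.192/30 (139.178.68.192 - 139.178.68.195) does not contain 139.178.68.196
  139.182.68.192/29 (139.182.68.192 - 139.182.68.199) does not contain 139.178.68.196
  139.178.69.192/28 (139.178.69.192 - 139.178.69.207) does not contain 139.178.68.196
  139.178.68.128/26 (139.178.68.128 - 139.178.68.191) does not contain 139.178.68.196
  139.178.70.128/25 (139.178.70.128 - 139.178.70.255) does not contain 139.178.68.196
  139.178.64.0/23 (139.178.64.0 - 139.178.65.255) does not contain 139.178.68.196
  139.178.192.0/21 (139.178.192.0 - 139.178.199.255) does not contain 139.178.68.196
Longest matching prefix is /20 -> next hop MPLS-PE.

MPLS-PE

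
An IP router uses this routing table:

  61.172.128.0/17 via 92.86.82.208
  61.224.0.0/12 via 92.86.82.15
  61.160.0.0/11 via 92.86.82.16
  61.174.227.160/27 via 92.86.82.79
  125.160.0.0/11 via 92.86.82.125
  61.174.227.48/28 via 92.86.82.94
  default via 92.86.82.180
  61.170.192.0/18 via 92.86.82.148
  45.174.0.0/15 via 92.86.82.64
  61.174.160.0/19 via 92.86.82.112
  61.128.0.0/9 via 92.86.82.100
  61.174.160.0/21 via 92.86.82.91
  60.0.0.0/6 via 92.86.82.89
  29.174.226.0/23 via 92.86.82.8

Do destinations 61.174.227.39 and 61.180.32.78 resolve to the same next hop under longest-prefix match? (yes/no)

yes

61.174.227.39: longest match 61.160.0.0/11 -> 92.86.82.16
61.180.32.78: longest match 61.160.0.0/11 -> 92.86.82.16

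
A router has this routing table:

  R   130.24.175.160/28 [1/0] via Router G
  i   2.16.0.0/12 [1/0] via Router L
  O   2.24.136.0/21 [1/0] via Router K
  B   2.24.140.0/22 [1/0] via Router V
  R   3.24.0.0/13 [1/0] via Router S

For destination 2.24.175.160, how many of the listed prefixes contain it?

1

Prefixes containing 2.24.175.160:
  2.16.0.0/12 (2.16.0.0 - 2.31.255.255)
Total matching entries: 1.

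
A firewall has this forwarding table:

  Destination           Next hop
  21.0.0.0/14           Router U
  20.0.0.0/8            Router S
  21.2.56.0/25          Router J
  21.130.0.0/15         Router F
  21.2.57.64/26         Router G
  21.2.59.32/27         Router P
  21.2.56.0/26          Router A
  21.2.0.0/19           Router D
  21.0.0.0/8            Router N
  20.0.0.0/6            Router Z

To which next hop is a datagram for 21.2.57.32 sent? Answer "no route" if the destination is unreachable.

Routes whose prefix contains 21.2.57.32:
  20.0.0.0/6 (20.0.0.0 - 23.255.255.255) -> Router Z
  21.0.0.0/8 (21.0.0.0 - 21.255.255.255) -> Router N
  21.0.0.0/14 (21.0.0.0 - 21.3.255.255) -> Router U
More-specific entries that do NOT match:
  21.2.59.32/27 (21.2.59.32 - 21.2.59.63) does not contain 21.2.57.32
  21.2.57.64/26 (21.2.57.64 - 21.2.57.127) does not contain 21.2.57.32
  21.2.56.0/26 (21.2.56.0 - 21.2.56.63) does not contain 21.2.57.32
  21.2.56.0/25 (21.2.56.0 - 21.2.56.127) does not contain 21.2.57.32
  21.2.0.0/19 (21.2.0.0 - 21.2.31.255) does not contain 21.2.57.32
  21.130.0.0/15 (21.130.0.0 - 21.131.255.255) does not contain 21.2.57.32
Longest matching prefix is /14 -> next hop Router U.

Router U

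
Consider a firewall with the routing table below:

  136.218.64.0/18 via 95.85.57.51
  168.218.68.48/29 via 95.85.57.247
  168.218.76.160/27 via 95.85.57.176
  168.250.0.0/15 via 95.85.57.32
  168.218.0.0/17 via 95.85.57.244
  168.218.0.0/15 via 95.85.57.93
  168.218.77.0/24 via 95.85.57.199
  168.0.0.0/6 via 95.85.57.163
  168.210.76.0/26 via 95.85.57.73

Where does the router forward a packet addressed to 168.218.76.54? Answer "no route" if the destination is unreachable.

95.85.57.244

Routes whose prefix contains 168.218.76.54:
  168.0.0.0/6 (168.0.0.0 - 171.255.255.255) -> 95.85.57.163
  168.218.0.0/15 (168.218.0.0 - 168.219.255.255) -> 95.85.57.93
  168.218.0.0/17 (168.218.0.0 - 168.218.127.255) -> 95.85.57.244
More-specific entries that do NOT match:
  168.218.68.48/29 (168.218.68.48 - 168.218.68.55) does not contain 168.218.76.54
  168.218.76.160/27 (168.218.76.160 - 168.218.76.191) does not contain 168.218.76.54
  168.210.76.0/26 (168.210.76.0 - 168.210.76.63) does not contain 168.218.76.54
  168.218.77.0/24 (168.218.77.0 - 168.218.77.255) does not contain 168.218.76.54
  136.218.64.0/18 (136.218.64.0 - 136.218.127.255) does not contain 168.218.76.54
Longest matching prefix is /17 -> next hop 95.85.57.244.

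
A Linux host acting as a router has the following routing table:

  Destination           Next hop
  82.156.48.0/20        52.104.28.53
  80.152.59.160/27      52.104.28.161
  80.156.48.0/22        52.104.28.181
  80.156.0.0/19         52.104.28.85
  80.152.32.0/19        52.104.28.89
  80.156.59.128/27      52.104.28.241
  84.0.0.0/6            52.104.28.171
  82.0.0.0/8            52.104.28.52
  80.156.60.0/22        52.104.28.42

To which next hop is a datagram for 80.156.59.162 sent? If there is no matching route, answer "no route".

No entry's prefix contains 80.156.59.162; there is no default route.

no route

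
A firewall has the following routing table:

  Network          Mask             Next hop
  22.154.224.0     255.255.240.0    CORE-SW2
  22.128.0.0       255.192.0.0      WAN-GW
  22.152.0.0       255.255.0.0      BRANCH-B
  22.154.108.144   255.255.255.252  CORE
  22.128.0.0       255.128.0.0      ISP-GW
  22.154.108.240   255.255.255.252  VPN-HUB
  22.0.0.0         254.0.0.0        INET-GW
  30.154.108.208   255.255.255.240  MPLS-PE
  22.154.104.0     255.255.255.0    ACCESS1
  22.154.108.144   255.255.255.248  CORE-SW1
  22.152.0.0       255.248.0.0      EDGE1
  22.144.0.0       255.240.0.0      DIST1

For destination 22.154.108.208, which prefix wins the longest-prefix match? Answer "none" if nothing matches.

Entries matching 22.154.108.208:
  22.0.0.0/7 (22.0.0.0 - 23.255.255.255)
  22.128.0.0/9 (22.128.0.0 - 22.255.255.255)
  22.128.0.0/10 (22.128.0.0 - 22.191.255.255)
  22.144.0.0/12 (22.144.0.0 - 22.159.255.255)
  22.152.0.0/13 (22.152.0.0 - 22.159.255.255)
Most specific is 22.152.0.0/13.

22.152.0.0/13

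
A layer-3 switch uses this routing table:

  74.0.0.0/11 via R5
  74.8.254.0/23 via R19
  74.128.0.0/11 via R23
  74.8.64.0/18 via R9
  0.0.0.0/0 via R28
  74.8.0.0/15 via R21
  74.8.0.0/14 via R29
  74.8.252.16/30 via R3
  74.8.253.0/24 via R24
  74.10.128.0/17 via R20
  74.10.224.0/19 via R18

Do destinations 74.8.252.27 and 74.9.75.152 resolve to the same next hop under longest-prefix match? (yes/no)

74.8.252.27: longest match 74.8.0.0/15 -> R21
74.9.75.152: longest match 74.8.0.0/15 -> R21

yes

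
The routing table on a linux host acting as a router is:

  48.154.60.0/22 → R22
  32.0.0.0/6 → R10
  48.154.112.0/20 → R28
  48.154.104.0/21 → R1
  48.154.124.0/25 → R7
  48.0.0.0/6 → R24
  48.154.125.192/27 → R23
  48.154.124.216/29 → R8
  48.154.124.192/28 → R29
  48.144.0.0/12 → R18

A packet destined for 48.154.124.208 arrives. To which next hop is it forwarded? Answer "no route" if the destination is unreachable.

Routes whose prefix contains 48.154.124.208:
  48.0.0.0/6 (48.0.0.0 - 51.255.255.255) -> R24
  48.144.0.0/12 (48.144.0.0 - 48.159.255.255) -> R18
  48.154.112.0/20 (48.154.112.0 - 48.154.127.255) -> R28
More-specific entries that do NOT match:
  48.154.124.216/29 (48.154.124.216 - 48.154.124.223) does not contain 48.154.124.208
  48.154.124.192/28 (48.154.124.192 - 48.154.124.207) does not contain 48.154.124.208
  48.154.125.192/27 (48.154.125.192 - 48.154.125.223) does not contain 48.154.124.208
  48.154.124.0/25 (48.154.124.0 - 48.154.124.127) does not contain 48.154.124.208
  48.154.60.0/22 (48.154.60.0 - 48.154.63.255) does not contain 48.154.124.208
  48.154.104.0/21 (48.154.104.0 - 48.154.111.255) does not contain 48.154.124.208
Longest matching prefix is /20 -> next hop R28.

R28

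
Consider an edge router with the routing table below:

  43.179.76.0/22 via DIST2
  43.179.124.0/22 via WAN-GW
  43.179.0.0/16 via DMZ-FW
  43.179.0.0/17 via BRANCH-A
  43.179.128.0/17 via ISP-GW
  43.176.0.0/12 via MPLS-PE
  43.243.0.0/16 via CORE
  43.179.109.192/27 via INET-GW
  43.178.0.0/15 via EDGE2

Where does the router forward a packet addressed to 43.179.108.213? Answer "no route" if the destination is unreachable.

Routes whose prefix contains 43.179.108.213:
  43.176.0.0/12 (43.176.0.0 - 43.191.255.255) -> MPLS-PE
  43.178.0.0/15 (43.178.0.0 - 43.179.255.255) -> EDGE2
  43.179.0.0/16 (43.179.0.0 - 43.179.255.255) -> DMZ-FW
  43.179.0.0/17 (43.179.0.0 - 43.179.127.255) -> BRANCH-A
More-specific entries that do NOT match:
  43.179.109.192/27 (43.179.109.192 - 43.179.109.223) does not contain 43.179.108.213
  43.179.76.0/22 (43.179.76.0 - 43.179.79.255) does not contain 43.179.108.213
  43.179.124.0/22 (43.179.124.0 - 43.179.127.255) does not contain 43.179.108.213
Longest matching prefix is /17 -> next hop BRANCH-A.

BRANCH-A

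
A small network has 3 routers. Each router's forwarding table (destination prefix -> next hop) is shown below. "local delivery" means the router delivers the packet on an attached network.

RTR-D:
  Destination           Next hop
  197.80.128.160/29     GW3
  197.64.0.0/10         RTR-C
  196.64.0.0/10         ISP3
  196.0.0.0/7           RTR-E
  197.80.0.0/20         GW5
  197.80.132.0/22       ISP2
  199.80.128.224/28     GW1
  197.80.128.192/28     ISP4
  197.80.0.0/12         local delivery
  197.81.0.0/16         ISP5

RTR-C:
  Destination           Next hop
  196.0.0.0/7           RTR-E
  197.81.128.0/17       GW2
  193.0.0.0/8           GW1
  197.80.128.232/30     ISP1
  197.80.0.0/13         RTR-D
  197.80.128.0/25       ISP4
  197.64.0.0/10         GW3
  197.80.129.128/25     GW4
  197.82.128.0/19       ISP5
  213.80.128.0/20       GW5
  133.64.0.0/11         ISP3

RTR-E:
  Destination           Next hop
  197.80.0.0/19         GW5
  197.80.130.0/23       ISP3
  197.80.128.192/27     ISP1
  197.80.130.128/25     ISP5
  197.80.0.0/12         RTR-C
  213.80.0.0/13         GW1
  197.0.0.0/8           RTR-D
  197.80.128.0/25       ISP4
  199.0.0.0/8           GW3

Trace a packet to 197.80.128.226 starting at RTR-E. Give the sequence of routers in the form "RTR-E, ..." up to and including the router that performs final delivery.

RTR-E, RTR-C, RTR-D

At RTR-E: longest match for 197.80.128.226 is 197.80.0.0/12 -> RTR-C
At RTR-C: longest match for 197.80.128.226 is 197.80.0.0/13 -> RTR-D
At RTR-D: longest match for 197.80.128.226 is 197.80.0.0/12 -> local delivery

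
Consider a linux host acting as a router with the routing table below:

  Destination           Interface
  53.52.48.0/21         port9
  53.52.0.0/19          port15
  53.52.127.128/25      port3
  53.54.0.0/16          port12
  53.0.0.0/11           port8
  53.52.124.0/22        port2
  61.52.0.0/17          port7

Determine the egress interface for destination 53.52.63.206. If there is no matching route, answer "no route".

No entry's prefix contains 53.52.63.206; there is no default route.

no route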